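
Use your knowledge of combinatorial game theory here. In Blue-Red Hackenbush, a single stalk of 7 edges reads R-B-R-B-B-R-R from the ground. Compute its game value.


Edges (from ground): R-B-R-B-B-R-R
By Berlekamp's sign-expansion rule, a Blue-Red Hackenbush stalk has the value of the surreal number whose sign sequence is the edge sequence with B -> + and R -> -.
Sign sequence: -+-++--
Trace the sign expansion in the surreal number tree, starting from 0:
Edge 1: R (sign -) -> bounds (-inf, 0), value = -1
Edge 2: B (sign +) -> bounds (-1, 0), value = -1/2
Edge 3: R (sign -) -> bounds (-1, -1/2), value = -3/4
Edge 4: B (sign +) -> bounds (-3/4, -1/2), value = -5/8
Edge 5: B (sign +) -> bounds (-5/8, -1/2), value = -9/16
Edge 6: R (sign -) -> bounds (-5/8, -9/16), value = -19/32
Edge 7: R (sign -) -> bounds (-5/8, -19/32), value = -39/64
Game value = -39/64

-39/64


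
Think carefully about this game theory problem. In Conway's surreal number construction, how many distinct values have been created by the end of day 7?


Day 0: {|} = 0 is born. Count = 1.
Day n: the number of surreal numbers born by day n is 2^(n+1) - 1.
By day 0: 2^1 - 1 = 1
By day 1: 2^2 - 1 = 3
By day 2: 2^3 - 1 = 7
By day 3: 2^4 - 1 = 15
By day 4: 2^5 - 1 = 31
By day 5: 2^6 - 1 = 63
By day 6: 2^7 - 1 = 127
By day 7: 2^8 - 1 = 255
By day 7: 255 surreal numbers.

255


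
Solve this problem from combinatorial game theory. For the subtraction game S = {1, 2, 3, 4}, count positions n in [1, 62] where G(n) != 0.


Subtraction set S = {1, 2, 3, 4}, so G(n) = n mod 5.
G(n) = 0 when n is a multiple of 5.
Multiples of 5 in [1, 62]: 12
N-positions (nonzero Grundy) = 62 - 12 = 50

50


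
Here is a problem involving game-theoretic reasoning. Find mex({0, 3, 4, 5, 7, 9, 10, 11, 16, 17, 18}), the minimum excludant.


Set = {0, 3, 4, 5, 7, 9, 10, 11, 16, 17, 18}
0 is in the set.
1 is NOT in the set. This is the mex.
mex = 1

1


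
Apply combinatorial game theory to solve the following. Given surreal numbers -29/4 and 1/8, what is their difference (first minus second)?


x = -29/4, y = 1/8
Converting to common denominator: 8
x = -58/8, y = 1/8
x - y = -29/4 - 1/8 = -59/8

-59/8


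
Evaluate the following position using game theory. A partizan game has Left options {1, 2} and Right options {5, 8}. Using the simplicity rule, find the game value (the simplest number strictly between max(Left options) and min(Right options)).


Left options: {1, 2}, max = 2
Right options: {5, 8}, min = 5
All options are numbers and max(Left) < min(Right), so by the simplicity theorem the value is the simplest (earliest-born) number strictly between 2 and 5.
Integers 3 through 4 all lie strictly between 2 and 5.
Among integers, the simplest (lowest birthday = smallest |n|; 0 is born on day 0, +-n on day n) is 3.
No non-integer in the interval can be simpler: if x is a non-integer in the interval, then floor(x) or ceil(x) also lies in the interval (the interval contains an integer), and both are proper prefixes of x's sign expansion, i.e. born earlier. So the game value is 3.
Game value = 3

3


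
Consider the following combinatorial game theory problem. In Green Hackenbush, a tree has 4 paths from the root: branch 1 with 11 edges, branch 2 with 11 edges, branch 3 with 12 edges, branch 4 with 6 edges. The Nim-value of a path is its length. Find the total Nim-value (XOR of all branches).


The tree has 4 branches from the ground vertex.
In Green Hackenbush, the Nim-value of a simple path of length k is k.
Branch 1: length 11, Nim-value = 11
Branch 2: length 11, Nim-value = 11
Branch 3: length 12, Nim-value = 12
Branch 4: length 6, Nim-value = 6
Total Nim-value = XOR of all branch values:
0 XOR 11 = 11
11 XOR 11 = 0
0 XOR 12 = 12
12 XOR 6 = 10
Nim-value of the tree = 10

10


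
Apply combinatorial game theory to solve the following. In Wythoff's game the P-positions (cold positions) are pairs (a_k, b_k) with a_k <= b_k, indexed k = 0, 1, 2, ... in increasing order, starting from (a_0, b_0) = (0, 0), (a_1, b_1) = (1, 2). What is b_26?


By Wythoff's theorem, a_k = floor(k * phi) and b_k = floor(k * phi^2) = a_k + k, where phi = (1 + sqrt(5))/2 is the golden ratio.
phi = (1 + sqrt(5))/2 = 1.618034
phi^2 = phi + 1 = 2.618034
k = 26
k * phi^2 = 26 * 2.618034 = 68.068884
b_26 = floor(k * phi^2) = 68 (check: a_26 + k = 42 + 26 = 68)

68


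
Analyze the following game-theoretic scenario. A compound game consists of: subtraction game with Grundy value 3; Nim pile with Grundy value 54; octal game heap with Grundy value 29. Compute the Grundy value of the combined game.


By the Sprague-Grundy theorem, the Grundy value of a sum of games is the XOR of individual Grundy values.
subtraction game: Grundy value = 3. Running XOR: 0 XOR 3 = 3
Nim pile: Grundy value = 54. Running XOR: 3 XOR 54 = 53
octal game heap: Grundy value = 29. Running XOR: 53 XOR 29 = 40
The combined Grundy value is 40.

40


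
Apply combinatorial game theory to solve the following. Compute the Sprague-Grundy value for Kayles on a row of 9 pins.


Kayles: a move removes 1 or 2 adjacent pins from a contiguous row.
Removing pins from a row of k leaves two independent rows (a, b) with a + b = k - 1 (one pin) or a + b = k - 2 (two pins); an end removal gives a = 0.
By Sprague-Grundy, G(k) = mex{ G(a) XOR G(b) } over all these splits. G(0) = 0.
G(1): splits (0,0):0^0=0 -> mex({0}) = 1
G(2): splits (0,1):0^1=1 (0,0):0^0=0 -> mex({0, 1}) = 2
G(3): splits (0,2):0^2=2 (1,1):1^1=0 (0,1):0^1=1 -> mex({0, 1, 2}) = 3
G(4): splits (0,3):0^3=3 (1,2):1^2=3 (0,2):0^2=2 (1,1):1^1=0 -> mex({0, 2, 3}) = 1
G(5): splits (0,4):0^1=1 (1,3):1^3=2 (2,2):2^2=0 (0,3):0^3=3 (1,2):1^2=3 -> mex({0, 1, 2, 3}) = 4
G(6) = mex({0, 1, 2, 4}) = 3
G(7) = mex({0, 1, 3, 4, 5}) = 2
G(8) = mex({0, 2, 3, 5, 6}) = 1
G(9) = mex({0, 1, 2, 3, 6, 7}) = 4
Therefore G(9) = 4.

4


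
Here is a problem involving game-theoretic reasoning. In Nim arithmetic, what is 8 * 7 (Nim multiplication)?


Nim multiplication is bilinear over XOR: (u XOR v) * w = (u*w) XOR (v*w).
So we split each operand into its bit components and XOR the pairwise Nim products.
8 = 8 (as XOR of powers of 2).
7 = 1 + 2 + 4 (as XOR of powers of 2).
Using the standard Nim-product table on single bits:
  2*2 = 3,   2*4 = 8,   2*8 = 12,
  4*4 = 6,   4*8 = 11,  8*8 = 13,
and  1*x = x (identity), k*l = l*k (commutative).
Pairwise Nim products:
  8 * 1 = 8
  8 * 2 = 12
  8 * 4 = 11
XOR them: 8 XOR 12 XOR 11 = 15.
Result: 8 * 7 = 15 (in Nim).

15


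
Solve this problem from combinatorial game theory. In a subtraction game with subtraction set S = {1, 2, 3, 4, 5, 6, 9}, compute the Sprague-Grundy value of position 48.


The subtraction set is S = {1, 2, 3, 4, 5, 6, 9}.
G(k) = mex{ G(k - s) : s in S, s <= k }. We compute iteratively: G(0) = 0.
G(1) = mex({0}) = 1
G(2) = mex({0, 1}) = 2
G(3) = mex({0, 1, 2}) = 3
G(4) = mex({0, 1, 2, 3}) = 4
G(5) = mex({0, 1, 2, 3, 4}) = 5
G(6) = mex({0, 1, 2, 3, 4, 5}) = 6
G(7) = mex({1, 2, 3, 4, 5, 6}) = 0
G(8) = mex({0, 2, 3, 4, 5, 6}) = 1
G(9) = mex({0, 1, 3, 4, 5, 6}) = 2
G(10) = mex({0, 1, 2, 4, 5, 6}) = 3
G(11) = mex({0, 1, 2, 3, 5, 6}) = 4
G(12) = mex({0, 1, 2, 3, 4, 6}) = 5
G(13) = mex({0, 1, 2, 3, 4, 5}) = 6
G(14) = mex({1, 2, 3, 4, 5, 6}) = 0
G(15) = mex({0, 2, 3, 4, 5, 6}) = 1
Observe that G(7)..G(15) = 0, 1, 2, 3, 4, 5, 6, 0, 1 repeats G(0)..G(8) = 0, 1, 2, 3, 4, 5, 6, 0, 1.
For k >= max(S) = 9, G(k) is determined by the previous 9 values G(k-9)..G(k-1); a window of 9 consecutive values has recurred shifted by 7, so by induction G(k + 7) = G(k) for all k >= 0: the sequence is periodic from the start with period 7.
One period: G(0..6) = 0, 1, 2, 3, 4, 5, 6.
48 mod 7 = 6, so G(48) = G(6) = 6.

6


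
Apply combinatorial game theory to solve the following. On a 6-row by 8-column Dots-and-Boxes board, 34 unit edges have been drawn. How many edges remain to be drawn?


Grid: 6 x 8 boxes, i.e. 7 rows and 9 columns of dots.
Horizontal edges: (rows + 1) * cols = 7 * 8 = 56
Vertical edges: rows * (cols + 1) = 6 * 9 = 54
Total edges: 56 + 54 = 110
Edges drawn: 34
Remaining: 110 - 34 = 76

76


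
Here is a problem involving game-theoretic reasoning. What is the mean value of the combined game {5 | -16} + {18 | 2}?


G1 = {5 | -16}, G2 = {18 | 2}
Each is a switch {a | b} with numbers a > b; its mean value is (a + b)/2, and mean value is additive over game sums: m(G1 + G2) = m(G1) + m(G2).
Mean of G1 = (5 + (-16))/2 = -11/2 = -11/2
Mean of G2 = (18 + (2))/2 = 20/2 = 10
Mean of G1 + G2 = -11/2 + 10 = 9/2

9/2


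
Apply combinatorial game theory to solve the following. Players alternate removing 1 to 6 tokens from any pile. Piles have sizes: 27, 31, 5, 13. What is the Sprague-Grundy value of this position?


Subtraction set: {1, 2, 3, 4, 5, 6}
For this subtraction set, G(n) = n mod 7 (period = max + 1 = 7).
Pile 1 (size 27): G(27) = 27 mod 7 = 6
Pile 2 (size 31): G(31) = 31 mod 7 = 3
Pile 3 (size 5): G(5) = 5 mod 7 = 5
Pile 4 (size 13): G(13) = 13 mod 7 = 6
Total Grundy value = XOR of all: 6 XOR 3 XOR 5 XOR 6 = 6

6


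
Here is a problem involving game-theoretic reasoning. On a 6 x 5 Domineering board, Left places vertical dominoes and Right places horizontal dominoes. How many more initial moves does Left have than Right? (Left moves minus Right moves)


Board is 6 x 5 (rows x cols).
Left (vertical) placements: (rows-1) * cols = 5 * 5 = 25
Right (horizontal) placements: rows * (cols-1) = 6 * 4 = 24
Advantage = Left - Right = 25 - 24 = 1

1


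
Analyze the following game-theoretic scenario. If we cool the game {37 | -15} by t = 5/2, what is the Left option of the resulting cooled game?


Original game: {37 | -15} (a switch {a | b} with a > b).
Cooling by t (for t below the temperature (a - b)/2 = 26) taxes each move by t: {a | b} cooled by t is {a - t | b + t}.
Cooling amount: t = 5/2
Cooled Left option: 37 - 5/2 = 69/2
Cooled Right option: -15 + 5/2 = -25/2
Cooled game: {69/2 | -25/2}
Left option = 69/2

69/2


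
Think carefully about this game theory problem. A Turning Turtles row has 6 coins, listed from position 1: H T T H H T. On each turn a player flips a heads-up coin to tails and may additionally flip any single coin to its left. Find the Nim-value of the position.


Coins: H T T H H T
Key fact: a single head at position k behaves exactly like a Nim heap of size k (turning it to T and optionally flipping a coin at j < k corresponds to moving the heap from k to j, or to 0), and heads combine as a disjunctive sum (two heads at the same place would cancel, matching j XOR j = 0). So the Nim-value is the XOR of the 1-indexed positions of the heads.
Face-up positions (1-indexed): [1, 4, 5]
XOR 0 with 1: 0 XOR 1 = 1
XOR 1 with 4: 1 XOR 4 = 5
XOR 5 with 5: 5 XOR 5 = 0
Nim-value = 0

0


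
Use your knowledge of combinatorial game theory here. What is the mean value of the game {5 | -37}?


Game = {5 | -37}, a switch {a | b} with numbers a > b.
Its thermograph has left wall a - t and right wall b + t, which meet at t = (a - b)/2, where both equal (a + b)/2. So the mast (mean value) is at (a + b)/2.
Mean = (5 + (-37))/2 = -32/2 = -16

-16


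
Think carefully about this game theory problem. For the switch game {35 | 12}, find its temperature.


The game is {35 | 12}, a switch {a | b} with numbers a > b.
Cooling {a | b} by t gives {a - t | b + t}, which stops being hot when a - t = b + t, i.e. at t = (a - b)/2. So the temperature of a switch is (a - b)/2.
Temperature = (Left option - Right option) / 2
= (35 - (12)) / 2
= 23 / 2
= 23/2

23/2


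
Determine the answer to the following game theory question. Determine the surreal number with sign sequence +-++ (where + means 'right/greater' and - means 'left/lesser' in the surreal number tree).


Sign expansion: +-++
Rule: track bounds (lo, hi), initially (-inf, +inf). On '+', the current value becomes lo and we move to the simplest number in (value, hi): value + 1 if hi = +inf, otherwise the midpoint (value + hi)/2. On '-', the current value becomes hi and we move to value - 1 if lo = -inf, otherwise the midpoint (lo + value)/2.
Start at 0.
Step 1: sign = +, move right. Bounds: (0, +inf). Value = 1
Step 2: sign = -, move left. Bounds: (0, 1). Value = 1/2
Step 3: sign = +, move right. Bounds: (1/2, 1). Value = 3/4
Step 4: sign = +, move right. Bounds: (3/4, 1). Value = 7/8
The surreal number with sign expansion +-++ is 7/8.

7/8


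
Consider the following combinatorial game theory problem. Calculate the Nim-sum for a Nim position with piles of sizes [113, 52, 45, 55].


We need the XOR (exclusive or) of all pile sizes.
After XOR-ing pile 1 (size 113): 0 XOR 113 = 113
After XOR-ing pile 2 (size 52): 113 XOR 52 = 69
After XOR-ing pile 3 (size 45): 69 XOR 45 = 104
After XOR-ing pile 4 (size 55): 104 XOR 55 = 95
The Nim-value of this position is 95.

95


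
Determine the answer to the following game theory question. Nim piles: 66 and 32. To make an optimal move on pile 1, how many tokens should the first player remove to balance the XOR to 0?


Piles: 66 and 32
Current XOR: 66 XOR 32 = 98 (non-zero, so this is an N-position).
To make the XOR zero, we need to find a move that balances the piles.
For pile 1 (size 66): target = 66 XOR 98 = 32
We reduce pile 1 from 66 to 32.
Tokens removed: 66 - 32 = 34
Verification: 32 XOR 32 = 0

34


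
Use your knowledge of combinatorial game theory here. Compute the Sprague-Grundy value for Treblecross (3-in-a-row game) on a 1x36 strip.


Treblecross: place X on empty cells; 3-in-a-row wins.
Playing within two cells of an existing X lets the opponent win at once, so sensible play treats the cells i-2..i+2 around each X as dead. The player left with no safe cell loses, so this is a normal-play take-away game on strips of safe cells.
Placing X at cell i (0-indexed) of a strip of k safe cells leaves independent strips of sizes max(0, i-2) and max(0, k-i-3). Hence G(k) = mex{ G(max(0,i-2)) XOR G(max(0,k-i-3)) : 0 <= i < k }, with G(0) = 0.
G(1): splits (0,0):0^0=0 -> mex({0}) = 1
G(2): splits (0,0):0^0=0 -> mex({0}) = 1
G(3): splits (0,0):0^0=0 -> mex({0}) = 1
G(4): splits (0,1):0^1=1 (0,0):0^0=0 -> mex({0, 1}) = 2
G(5): splits (0,2):0^1=1 (0,1):0^1=1 (0,0):0^0=0 -> mex({0, 1}) = 2
G(6) = mex({1}) = 0
G(7) = mex({0, 1, 2}) = 3
G(8) = mex({0, 1, 2}) = 3
G(9) = mex({0, 2}) = 1
G(10) = mex({0, 2, 3}) = 1
G(11) = mex({0, 3}) = 1
G(12) = mex({1, 3}) = 0
G(13) = mex({0, 1, 2, 3}) = 4
G(14) = mex({0, 1, 2}) = 3
G(15) = mex({0, 1, 2}) = 3
G(16) = mex({0, 1, 2, 4}) = 3
G(17) = mex({0, 1, 3, 4}) = 2
G(18) = mex({0, 1, 3, 4}) = 2
G(19) = mex({0, 1, 3, 5}) = 2
G(20) = mex({0, 1, 2, 3, 5}) = 4
G(21) = mex({0, 1, 2, 3, 5}) = 4
G(22) = mex({1, 2, 6}) = 0
G(23) = mex({0, 1, 2, 3, 4, 6}) = 5
G(24) = mex({0, 1, 2, 3, 4}) = 5
G(25) = mex({0, 1, 3, 4, 7}) = 2
G(26) = mex({0, 1, 3, 4, 5, 7}) = 2
G(27) = mex({0, 1, 3, 5}) = 2
G(28) = mex({0, 1, 2, 5}) = 3
G(29) = mex({0, 1, 2, 4, 5, 6}) = 3
G(30) = mex({1, 2, 4, 6}) = 0
G(31) = mex({0, 1, 2, 3, 4, 6}) = 5
G(32) = mex({1, 2, 3, 4, 7}) = 0
G(33) = mex({0, 3, 7}) = 1
G(34) = mex({0, 2, 3, 5, 7}) = 1
G(35) = mex({0, 2, 3, 5, 6}) = 1
G(36) = mex({0, 1, 2, 5, 6}) = 3
Therefore G(36) = 3.

3


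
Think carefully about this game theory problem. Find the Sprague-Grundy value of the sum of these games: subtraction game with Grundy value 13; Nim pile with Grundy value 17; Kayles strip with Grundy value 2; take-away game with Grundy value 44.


By the Sprague-Grundy theorem, the Grundy value of a sum of games is the XOR of individual Grundy values.
subtraction game: Grundy value = 13. Running XOR: 0 XOR 13 = 13
Nim pile: Grundy value = 17. Running XOR: 13 XOR 17 = 28
Kayles strip: Grundy value = 2. Running XOR: 28 XOR 2 = 30
take-away game: Grundy value = 44. Running XOR: 30 XOR 44 = 50
The combined Grundy value is 50.

50


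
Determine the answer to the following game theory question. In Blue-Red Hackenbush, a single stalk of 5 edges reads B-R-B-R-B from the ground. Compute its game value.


Edges (from ground): B-R-B-R-B
By Berlekamp's sign-expansion rule, a Blue-Red Hackenbush stalk has the value of the surreal number whose sign sequence is the edge sequence with B -> + and R -> -.
Sign sequence: +-+-+
Trace the sign expansion in the surreal number tree, starting from 0:
Edge 1: B (sign +) -> bounds (0, +inf), value = 1
Edge 2: R (sign -) -> bounds (0, 1), value = 1/2
Edge 3: B (sign +) -> bounds (1/2, 1), value = 3/4
Edge 4: R (sign -) -> bounds (1/2, 3/4), value = 5/8
Edge 5: B (sign +) -> bounds (5/8, 3/4), value = 11/16
Game value = 11/16

11/16


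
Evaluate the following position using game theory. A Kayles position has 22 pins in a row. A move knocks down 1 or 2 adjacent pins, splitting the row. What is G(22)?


Kayles: a move removes 1 or 2 adjacent pins from a contiguous row.
Removing pins from a row of k leaves two independent rows (a, b) with a + b = k - 1 (one pin) or a + b = k - 2 (two pins); an end removal gives a = 0.
By Sprague-Grundy, G(k) = mex{ G(a) XOR G(b) } over all these splits. G(0) = 0.
G(1): splits (0,0):0^0=0 -> mex({0}) = 1
G(2): splits (0,1):0^1=1 (0,0):0^0=0 -> mex({0, 1}) = 2
G(3): splits (0,2):0^2=2 (1,1):1^1=0 (0,1):0^1=1 -> mex({0, 1, 2}) = 3
G(4): splits (0,3):0^3=3 (1,2):1^2=3 (0,2):0^2=2 (1,1):1^1=0 -> mex({0, 2, 3}) = 1
G(5): splits (0,4):0^1=1 (1,3):1^3=2 (2,2):2^2=0 (0,3):0^3=3 (1,2):1^2=3 -> mex({0, 1, 2, 3}) = 4
G(6) = mex({0, 1, 2, 4}) = 3
G(7) = mex({0, 1, 3, 4, 5}) = 2
G(8) = mex({0, 2, 3, 5, 6}) = 1
G(9) = mex({0, 1, 2, 3, 6, 7}) = 4
G(10) = mex({0, 1, 3, 4, 5, 7}) = 2
G(11) = mex({0, 1, 2, 3, 4, 5}) = 6
G(12) = mex({0, 1, 2, 3, 5, 6, 7}) = 4
G(13) = mex({0, 2, 3, 4, 6, 7}) = 1
G(14) = mex({0, 1, 4, 5, 6, 7}) = 2
G(15) = mex({0, 1, 2, 3, 4, 5, 6}) = 7
G(16) = mex({0, 2, 3, 5, 6, 7}) = 1
G(17) = mex({0, 1, 2, 3, 5, 6, 7}) = 4
G(18) = mex({0, 1, 2, 4, 5, 6}) = 3
G(19) = mex({0, 1, 3, 4, 5, 7}) = 2
G(20) = mex({0, 2, 3, 4, 5, 6, 7}) = 1
G(21) = mex({0, 1, 2, 3, 5, 6, 7}) = 4
G(22) = mex({0, 1, 2, 3, 4, 5, 7}) = 6
Therefore G(22) = 6.

6


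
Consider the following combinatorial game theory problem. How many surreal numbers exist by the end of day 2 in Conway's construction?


Day 0: {|} = 0 is born. Count = 1.
Day n: the number of surreal numbers born by day n is 2^(n+1) - 1.
By day 0: 2^1 - 1 = 1
By day 1: 2^2 - 1 = 3
By day 2: 2^3 - 1 = 7
By day 2: 7 surreal numbers.

7


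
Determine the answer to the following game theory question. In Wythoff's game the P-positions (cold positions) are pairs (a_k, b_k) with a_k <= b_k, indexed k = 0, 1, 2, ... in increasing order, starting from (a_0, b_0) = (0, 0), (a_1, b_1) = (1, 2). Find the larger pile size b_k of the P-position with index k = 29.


By Wythoff's theorem, a_k = floor(k * phi) and b_k = floor(k * phi^2) = a_k + k, where phi = (1 + sqrt(5))/2 is the golden ratio.
phi = (1 + sqrt(5))/2 = 1.618034
phi^2 = phi + 1 = 2.618034
k = 29
k * phi^2 = 29 * 2.618034 = 75.922986
b_29 = floor(k * phi^2) = 75 (check: a_29 + k = 46 + 29 = 75)

75


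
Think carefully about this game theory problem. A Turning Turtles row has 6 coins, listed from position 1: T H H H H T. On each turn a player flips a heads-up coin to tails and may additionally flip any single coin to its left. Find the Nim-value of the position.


Coins: T H H H H T
Key fact: a single head at position k behaves exactly like a Nim heap of size k (turning it to T and optionally flipping a coin at j < k corresponds to moving the heap from k to j, or to 0), and heads combine as a disjunctive sum (two heads at the same place would cancel, matching j XOR j = 0). So the Nim-value is the XOR of the 1-indexed positions of the heads.
Face-up positions (1-indexed): [2, 3, 4, 5]
XOR 0 with 2: 0 XOR 2 = 2
XOR 2 with 3: 2 XOR 3 = 1
XOR 1 with 4: 1 XOR 4 = 5
XOR 5 with 5: 5 XOR 5 = 0
Nim-value = 0

0


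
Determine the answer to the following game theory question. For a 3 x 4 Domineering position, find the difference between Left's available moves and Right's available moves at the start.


Board is 3 x 4 (rows x cols).
Left (vertical) placements: (rows-1) * cols = 2 * 4 = 8
Right (horizontal) placements: rows * (cols-1) = 3 * 3 = 9
Advantage = Left - Right = 8 - 9 = -1

-1


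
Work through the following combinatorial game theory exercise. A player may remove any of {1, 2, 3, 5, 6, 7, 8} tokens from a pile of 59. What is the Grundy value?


The subtraction set is S = {1, 2, 3, 5, 6, 7, 8}.
G(k) = mex{ G(k - s) : s in S, s <= k }. We compute iteratively: G(0) = 0.
G(1) = mex({0}) = 1
G(2) = mex({0, 1}) = 2
G(3) = mex({0, 1, 2}) = 3
G(4) = mex({1, 2, 3}) = 0
G(5) = mex({0, 2, 3}) = 1
G(6) = mex({0, 1, 3}) = 2
G(7) = mex({0, 1, 2}) = 3
G(8) = mex({0, 1, 2, 3}) = 4
G(9) = mex({0, 1, 2, 3, 4}) = 5
G(10) = mex({0, 1, 2, 3, 4, 5}) = 6
G(11) = mex({0, 1, 2, 3, 4, 5, 6}) = 7
G(12) = mex({0, 1, 2, 3, 5, 6, 7}) = 4
G(13) = mex({1, 2, 3, 4, 6, 7}) = 0
G(14) = mex({0, 2, 3, 4, 5, 7}) = 1
G(15) = mex({0, 1, 3, 4, 5, 6}) = 2
G(16) = mex({0, 1, 2, 4, 5, 6, 7}) = 3
G(17) = mex({1, 2, 3, 4, 5, 6, 7}) = 0
G(18) = mex({0, 2, 3, 4, 6, 7}) = 1
G(19) = mex({0, 1, 3, 4, 7}) = 2
G(20) = mex({0, 1, 2, 4}) = 3
Observe that G(13)..G(20) = 0, 1, 2, 3, 0, 1, 2, 3 repeats G(0)..G(7) = 0, 1, 2, 3, 0, 1, 2, 3.
For k >= max(S) = 8, G(k) is determined by the previous 8 values G(k-8)..G(k-1); a window of 8 consecutive values has recurred shifted by 13, so by induction G(k + 13) = G(k) for all k >= 0: the sequence is periodic from the start with period 13.
One period: G(0..12) = 0, 1, 2, 3, 0, 1, 2, 3, 4, 5, 6, 7, 4.
59 mod 13 = 7, so G(59) = G(7) = 3.

3


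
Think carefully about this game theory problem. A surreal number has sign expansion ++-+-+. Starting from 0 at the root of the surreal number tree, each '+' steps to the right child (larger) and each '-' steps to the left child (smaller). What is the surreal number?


Sign expansion: ++-+-+
Rule: track bounds (lo, hi), initially (-inf, +inf). On '+', the current value becomes lo and we move to the simplest number in (value, hi): value + 1 if hi = +inf, otherwise the midpoint (value + hi)/2. On '-', the current value becomes hi and we move to value - 1 if lo = -inf, otherwise the midpoint (lo + value)/2.
Start at 0.
Step 1: sign = +, move right. Bounds: (0, +inf). Value = 1
Step 2: sign = +, move right. Bounds: (1, +inf). Value = 2
Step 3: sign = -, move left. Bounds: (1, 2). Value = 3/2
Step 4: sign = +, move right. Bounds: (3/2, 2). Value = 7/4
Step 5: sign = -, move left. Bounds: (3/2, 7/4). Value = 13/8
Step 6: sign = +, move right. Bounds: (13/8, 7/4). Value = 27/16
The surreal number with sign expansion ++-+-+ is 27/16.

27/16


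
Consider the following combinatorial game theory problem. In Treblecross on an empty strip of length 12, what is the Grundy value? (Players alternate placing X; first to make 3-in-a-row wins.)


Treblecross: place X on empty cells; 3-in-a-row wins.
Playing within two cells of an existing X lets the opponent win at once, so sensible play treats the cells i-2..i+2 around each X as dead. The player left with no safe cell loses, so this is a normal-play take-away game on strips of safe cells.
Placing X at cell i (0-indexed) of a strip of k safe cells leaves independent strips of sizes max(0, i-2) and max(0, k-i-3). Hence G(k) = mex{ G(max(0,i-2)) XOR G(max(0,k-i-3)) : 0 <= i < k }, with G(0) = 0.
G(1): splits (0,0):0^0=0 -> mex({0}) = 1
G(2): splits (0,0):0^0=0 -> mex({0}) = 1
G(3): splits (0,0):0^0=0 -> mex({0}) = 1
G(4): splits (0,1):0^1=1 (0,0):0^0=0 -> mex({0, 1}) = 2
G(5): splits (0,2):0^1=1 (0,1):0^1=1 (0,0):0^0=0 -> mex({0, 1}) = 2
G(6) = mex({1}) = 0
G(7) = mex({0, 1, 2}) = 3
G(8) = mex({0, 1, 2}) = 3
G(9) = mex({0, 2}) = 1
G(10) = mex({0, 2, 3}) = 1
G(11) = mex({0, 3}) = 1
G(12) = mex({1, 3}) = 0
Therefore G(12) = 0.

0


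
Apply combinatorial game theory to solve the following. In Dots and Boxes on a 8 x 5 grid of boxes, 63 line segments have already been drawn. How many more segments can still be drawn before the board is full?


Grid: 8 x 5 boxes, i.e. 9 rows and 6 columns of dots.
Horizontal edges: (rows + 1) * cols = 9 * 5 = 45
Vertical edges: rows * (cols + 1) = 8 * 6 = 48
Total edges: 45 + 48 = 93
Edges drawn: 63
Remaining: 93 - 63 = 30

30


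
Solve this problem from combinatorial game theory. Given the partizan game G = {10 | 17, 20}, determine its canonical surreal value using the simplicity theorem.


Left options: {10}, max = 10
Right options: {17, 20}, min = 17
All options are numbers and max(Left) < min(Right), so by the simplicity theorem the value is the simplest (earliest-born) number strictly between 10 and 17.
Integers 11 through 16 all lie strictly between 10 and 17.
Among integers, the simplest (lowest birthday = smallest |n|; 0 is born on day 0, +-n on day n) is 11.
No non-integer in the interval can be simpler: if x is a non-integer in the interval, then floor(x) or ceil(x) also lies in the interval (the interval contains an integer), and both are proper prefixes of x's sign expansion, i.e. born earlier. So the game value is 11.
Game value = 11

11


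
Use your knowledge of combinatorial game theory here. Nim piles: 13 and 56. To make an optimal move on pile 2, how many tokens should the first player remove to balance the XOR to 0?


Piles: 13 and 56
Current XOR: 13 XOR 56 = 53 (non-zero, so this is an N-position).
To make the XOR zero, we need to find a move that balances the piles.
For pile 2 (size 56): target = 56 XOR 53 = 13
We reduce pile 2 from 56 to 13.
Tokens removed: 56 - 13 = 43
Verification: 13 XOR 13 = 0

43


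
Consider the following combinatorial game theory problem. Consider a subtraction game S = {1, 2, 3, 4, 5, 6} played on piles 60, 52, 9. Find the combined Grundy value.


Subtraction set: {1, 2, 3, 4, 5, 6}
For this subtraction set, G(n) = n mod 7 (period = max + 1 = 7).
Pile 1 (size 60): G(60) = 60 mod 7 = 4
Pile 2 (size 52): G(52) = 52 mod 7 = 3
Pile 3 (size 9): G(9) = 9 mod 7 = 2
Total Grundy value = XOR of all: 4 XOR 3 XOR 2 = 5

5


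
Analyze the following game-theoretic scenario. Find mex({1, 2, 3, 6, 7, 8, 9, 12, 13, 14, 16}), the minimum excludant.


Set = {1, 2, 3, 6, 7, 8, 9, 12, 13, 14, 16}
0 is NOT in the set. This is the mex.
mex = 0

0


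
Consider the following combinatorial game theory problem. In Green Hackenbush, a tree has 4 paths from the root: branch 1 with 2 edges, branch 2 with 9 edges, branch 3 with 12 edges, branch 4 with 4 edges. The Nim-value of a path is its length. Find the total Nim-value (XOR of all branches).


The tree has 4 branches from the ground vertex.
In Green Hackenbush, the Nim-value of a simple path of length k is k.
Branch 1: length 2, Nim-value = 2
Branch 2: length 9, Nim-value = 9
Branch 3: length 12, Nim-value = 12
Branch 4: length 4, Nim-value = 4
Total Nim-value = XOR of all branch values:
0 XOR 2 = 2
2 XOR 9 = 11
11 XOR 12 = 7
7 XOR 4 = 3
Nim-value of the tree = 3

3


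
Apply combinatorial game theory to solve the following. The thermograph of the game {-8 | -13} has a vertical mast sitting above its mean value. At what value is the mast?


Game = {-8 | -13}, a switch {a | b} with numbers a > b.
Its thermograph has left wall a - t and right wall b + t, which meet at t = (a - b)/2, where both equal (a + b)/2. So the mast (mean value) is at (a + b)/2.
Mean = (-8 + (-13))/2 = -21/2 = -21/2

-21/2


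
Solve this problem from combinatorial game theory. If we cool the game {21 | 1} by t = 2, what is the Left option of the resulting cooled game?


Original game: {21 | 1} (a switch {a | b} with a > b).
Cooling by t (for t below the temperature (a - b)/2 = 10) taxes each move by t: {a | b} cooled by t is {a - t | b + t}.
Cooling amount: t = 2
Cooled Left option: 21 - 2 = 19
Cooled Right option: 1 + 2 = 3
Cooled game: {19 | 3}
Left option = 19

19


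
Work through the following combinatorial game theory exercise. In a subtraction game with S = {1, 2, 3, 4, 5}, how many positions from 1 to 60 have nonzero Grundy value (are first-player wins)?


Subtraction set S = {1, 2, 3, 4, 5}, so G(n) = n mod 6.
G(n) = 0 when n is a multiple of 6.
Multiples of 6 in [1, 60]: 10
N-positions (nonzero Grundy) = 60 - 10 = 50

50


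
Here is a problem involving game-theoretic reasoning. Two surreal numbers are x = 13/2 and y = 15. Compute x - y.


x = 13/2, y = 15
Converting to common denominator: 2
x = 13/2, y = 30/2
x - y = 13/2 - 15 = -17/2

-17/2


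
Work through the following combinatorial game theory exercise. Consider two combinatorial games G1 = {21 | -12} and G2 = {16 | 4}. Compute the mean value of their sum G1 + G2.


G1 = {21 | -12}, G2 = {16 | 4}
Each is a switch {a | b} with numbers a > b; its mean value is (a + b)/2, and mean value is additive over game sums: m(G1 + G2) = m(G1) + m(G2).
Mean of G1 = (21 + (-12))/2 = 9/2 = 9/2
Mean of G2 = (16 + (4))/2 = 20/2 = 10
Mean of G1 + G2 = 9/2 + 10 = 29/2

29/2


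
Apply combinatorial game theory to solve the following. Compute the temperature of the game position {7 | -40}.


The game is {7 | -40}, a switch {a | b} with numbers a > b.
Cooling {a | b} by t gives {a - t | b + t}, which stops being hot when a - t = b + t, i.e. at t = (a - b)/2. So the temperature of a switch is (a - b)/2.
Temperature = (Left option - Right option) / 2
= (7 - (-40)) / 2
= 47 / 2
= 47/2

47/2


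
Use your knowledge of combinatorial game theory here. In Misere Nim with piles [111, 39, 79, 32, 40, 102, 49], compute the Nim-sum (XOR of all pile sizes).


We need the XOR (exclusive or) of all pile sizes.
After XOR-ing pile 1 (size 111): 0 XOR 111 = 111
After XOR-ing pile 2 (size 39): 111 XOR 39 = 72
After XOR-ing pile 3 (size 79): 72 XOR 79 = 7
After XOR-ing pile 4 (size 32): 7 XOR 32 = 39
After XOR-ing pile 5 (size 40): 39 XOR 40 = 15
After XOR-ing pile 6 (size 102): 15 XOR 102 = 105
After XOR-ing pile 7 (size 49): 105 XOR 49 = 88
The Nim-value of this position is 88.

88


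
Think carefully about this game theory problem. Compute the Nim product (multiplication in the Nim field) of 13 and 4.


Nim multiplication is bilinear over XOR: (u XOR v) * w = (u*w) XOR (v*w).
So we split each operand into its bit components and XOR the pairwise Nim products.
13 = 1 + 4 + 8 (as XOR of powers of 2).
4 = 4 (as XOR of powers of 2).
Using the standard Nim-product table on single bits:
  2*2 = 3,   2*4 = 8,   2*8 = 12,
  4*4 = 6,   4*8 = 11,  8*8 = 13,
and  1*x = x (identity), k*l = l*k (commutative).
Pairwise Nim products:
  1 * 4 = 4
  4 * 4 = 6
  8 * 4 = 11
XOR them: 4 XOR 6 XOR 11 = 9.
Result: 13 * 4 = 9 (in Nim).

9


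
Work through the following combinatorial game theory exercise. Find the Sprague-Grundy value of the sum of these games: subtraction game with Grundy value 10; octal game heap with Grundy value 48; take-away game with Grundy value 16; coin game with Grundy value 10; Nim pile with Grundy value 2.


By the Sprague-Grundy theorem, the Grundy value of a sum of games is the XOR of individual Grundy values.
subtraction game: Grundy value = 10. Running XOR: 0 XOR 10 = 10
octal game heap: Grundy value = 48. Running XOR: 10 XOR 48 = 58
take-away game: Grundy value = 16. Running XOR: 58 XOR 16 = 42
coin game: Grundy value = 10. Running XOR: 42 XOR 10 = 32
Nim pile: Grundy value = 2. Running XOR: 32 XOR 2 = 34
The combined Grundy value is 34.

34


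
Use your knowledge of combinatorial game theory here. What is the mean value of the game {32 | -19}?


Game = {32 | -19}, a switch {a | b} with numbers a > b.
Its thermograph has left wall a - t and right wall b + t, which meet at t = (a - b)/2, where both equal (a + b)/2. So the mast (mean value) is at (a + b)/2.
Mean = (32 + (-19))/2 = 13/2 = 13/2

13/2


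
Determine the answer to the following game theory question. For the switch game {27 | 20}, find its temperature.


The game is {27 | 20}, a switch {a | b} with numbers a > b.
Cooling {a | b} by t gives {a - t | b + t}, which stops being hot when a - t = b + t, i.e. at t = (a - b)/2. So the temperature of a switch is (a - b)/2.
Temperature = (Left option - Right option) / 2
= (27 - (20)) / 2
= 7 / 2
= 7/2

7/2


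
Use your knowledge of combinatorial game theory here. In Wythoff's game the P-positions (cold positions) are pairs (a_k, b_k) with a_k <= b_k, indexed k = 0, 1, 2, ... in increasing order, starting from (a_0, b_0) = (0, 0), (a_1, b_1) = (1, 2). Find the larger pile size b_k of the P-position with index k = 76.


By Wythoff's theorem, a_k = floor(k * phi) and b_k = floor(k * phi^2) = a_k + k, where phi = (1 + sqrt(5))/2 is the golden ratio.
phi = (1 + sqrt(5))/2 = 1.618034
phi^2 = phi + 1 = 2.618034
k = 76
k * phi^2 = 76 * 2.618034 = 198.970583
b_76 = floor(k * phi^2) = 198 (check: a_76 + k = 122 + 76 = 198)

198


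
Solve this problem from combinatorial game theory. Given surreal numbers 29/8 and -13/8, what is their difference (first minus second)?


x = 29/8, y = -13/8
Converting to common denominator: 8
x = 29/8, y = -13/8
x - y = 29/8 - -13/8 = 21/4

21/4


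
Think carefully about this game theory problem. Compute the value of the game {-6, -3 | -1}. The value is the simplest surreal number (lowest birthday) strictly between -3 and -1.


Left options: {-6, -3}, max = -3
Right options: {-1}, min = -1
All options are numbers and max(Left) < min(Right), so by the simplicity theorem the value is the simplest (earliest-born) number strictly between -3 and -1.
The only integer strictly between -3 and -1 is -2.
No non-integer in the interval can be simpler: if x is a non-integer in the interval, then floor(x) or ceil(x) also lies in the interval (the interval contains an integer), and both are proper prefixes of x's sign expansion, i.e. born earlier. So the game value is -2.
Game value = -2

-2


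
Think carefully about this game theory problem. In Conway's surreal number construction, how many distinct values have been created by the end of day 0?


Day 0: {|} = 0 is born. Count = 1.
Day n: the number of surreal numbers born by day n is 2^(n+1) - 1.
By day 0: 2^1 - 1 = 1
By day 0: 1 surreal numbers.

1


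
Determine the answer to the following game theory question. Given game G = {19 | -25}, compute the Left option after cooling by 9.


Original game: {19 | -25} (a switch {a | b} with a > b).
Cooling by t (for t below the temperature (a - b)/2 = 22) taxes each move by t: {a | b} cooled by t is {a - t | b + t}.
Cooling amount: t = 9
Cooled Left option: 19 - 9 = 10
Cooled Right option: -25 + 9 = -16
Cooled game: {10 | -16}
Left option = 10

10


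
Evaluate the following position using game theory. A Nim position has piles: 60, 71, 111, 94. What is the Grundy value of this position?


We need the XOR (exclusive or) of all pile sizes.
After XOR-ing pile 1 (size 60): 0 XOR 60 = 60
After XOR-ing pile 2 (size 71): 60 XOR 71 = 123
After XOR-ing pile 3 (size 111): 123 XOR 111 = 20
After XOR-ing pile 4 (size 94): 20 XOR 94 = 74
The Nim-value of this position is 74.

74


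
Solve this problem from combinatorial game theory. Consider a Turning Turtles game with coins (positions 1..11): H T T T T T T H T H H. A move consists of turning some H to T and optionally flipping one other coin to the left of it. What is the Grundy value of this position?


Coins: H T T T T T T H T H H
Key fact: a single head at position k behaves exactly like a Nim heap of size k (turning it to T and optionally flipping a coin at j < k corresponds to moving the heap from k to j, or to 0), and heads combine as a disjunctive sum (two heads at the same place would cancel, matching j XOR j = 0). So the Nim-value is the XOR of the 1-indexed positions of the heads.
Face-up positions (1-indexed): [1, 8, 10, 11]
XOR 0 with 1: 0 XOR 1 = 1
XOR 1 with 8: 1 XOR 8 = 9
XOR 9 with 10: 9 XOR 10 = 3
XOR 3 with 11: 3 XOR 11 = 8
Nim-value = 8

8


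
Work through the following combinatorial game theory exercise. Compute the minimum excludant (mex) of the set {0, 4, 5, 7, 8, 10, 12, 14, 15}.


Set = {0, 4, 5, 7, 8, 10, 12, 14, 15}
0 is in the set.
1 is NOT in the set. This is the mex.
mex = 1

1


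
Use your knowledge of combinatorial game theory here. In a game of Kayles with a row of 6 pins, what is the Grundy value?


Kayles: a move removes 1 or 2 adjacent pins from a contiguous row.
Removing pins from a row of k leaves two independent rows (a, b) with a + b = k - 1 (one pin) or a + b = k - 2 (two pins); an end removal gives a = 0.
By Sprague-Grundy, G(k) = mex{ G(a) XOR G(b) } over all these splits. G(0) = 0.
G(1): splits (0,0):0^0=0 -> mex({0}) = 1
G(2): splits (0,1):0^1=1 (0,0):0^0=0 -> mex({0, 1}) = 2
G(3): splits (0,2):0^2=2 (1,1):1^1=0 (0,1):0^1=1 -> mex({0, 1, 2}) = 3
G(4): splits (0,3):0^3=3 (1,2):1^2=3 (0,2):0^2=2 (1,1):1^1=0 -> mex({0, 2, 3}) = 1
G(5): splits (0,4):0^1=1 (1,3):1^3=2 (2,2):2^2=0 (0,3):0^3=3 (1,2):1^2=3 -> mex({0, 1, 2, 3}) = 4
G(6) = mex({0, 1, 2, 4}) = 3
Therefore G(6) = 3.

3


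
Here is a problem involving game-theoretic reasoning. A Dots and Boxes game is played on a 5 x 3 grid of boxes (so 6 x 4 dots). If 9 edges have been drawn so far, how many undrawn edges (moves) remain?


Grid: 5 x 3 boxes, i.e. 6 rows and 4 columns of dots.
Horizontal edges: (rows + 1) * cols = 6 * 3 = 18
Vertical edges: rows * (cols + 1) = 5 * 4 = 20
Total edges: 18 + 20 = 38
Edges drawn: 9
Remaining: 38 - 9 = 29

29


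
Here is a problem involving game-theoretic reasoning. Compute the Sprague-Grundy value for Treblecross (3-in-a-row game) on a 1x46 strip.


Treblecross: place X on empty cells; 3-in-a-row wins.
Playing within two cells of an existing X lets the opponent win at once, so sensible play treats the cells i-2..i+2 around each X as dead. The player left with no safe cell loses, so this is a normal-play take-away game on strips of safe cells.
Placing X at cell i (0-indexed) of a strip of k safe cells leaves independent strips of sizes max(0, i-2) and max(0, k-i-3). Hence G(k) = mex{ G(max(0,i-2)) XOR G(max(0,k-i-3)) : 0 <= i < k }, with G(0) = 0.
G(1): splits (0,0):0^0=0 -> mex({0}) = 1
G(2): splits (0,0):0^0=0 -> mex({0}) = 1
G(3): splits (0,0):0^0=0 -> mex({0}) = 1
G(4): splits (0,1):0^1=1 (0,0):0^0=0 -> mex({0, 1}) = 2
G(5): splits (0,2):0^1=1 (0,1):0^1=1 (0,0):0^0=0 -> mex({0, 1}) = 2
G(6) = mex({1}) = 0
G(7) = mex({0, 1, 2}) = 3
G(8) = mex({0, 1, 2}) = 3
G(9) = mex({0, 2}) = 1
G(10) = mex({0, 2, 3}) = 1
G(11) = mex({0, 3}) = 1
G(12) = mex({1, 3}) = 0
G(13) = mex({0, 1, 2, 3}) = 4
G(14) = mex({0, 1, 2}) = 3
G(15) = mex({0, 1, 2}) = 3
G(16) = mex({0, 1, 2, 4}) = 3
G(17) = mex({0, 1, 3, 4}) = 2
G(18) = mex({0, 1, 3, 4}) = 2
G(19) = mex({0, 1, 3, 5}) = 2
G(20) = mex({0, 1, 2, 3, 5}) = 4
G(21) = mex({0, 1, 2, 3, 5}) = 4
G(22) = mex({1, 2, 6}) = 0
G(23) = mex({0, 1, 2, 3, 4, 6}) = 5
G(24) = mex({0, 1, 2, 3, 4}) = 5
G(25) = mex({0, 1, 3, 4, 7}) = 2
G(26) = mex({0, 1, 3, 4, 5, 7}) = 2
G(27) = mex({0, 1, 3, 5}) = 2
G(28) = mex({0, 1, 2, 5}) = 3
G(29) = mex({0, 1, 2, 4, 5, 6}) = 3
G(30) = mex({1, 2, 4, 6}) = 0
G(31) = mex({0, 1, 2, 3, 4, 6}) = 5
G(32) = mex({1, 2, 3, 4, 7}) = 0
G(33) = mex({0, 3, 7}) = 1
G(34) = mex({0, 2, 3, 5, 7}) = 1
G(35) = mex({0, 2, 3, 5, 6}) = 1
G(36) = mex({0, 1, 2, 5, 6}) = 3
G(37) = mex({0, 1, 2, 4, 5, 6}) = 3
G(38) = mex({0, 1, 2, 4}) = 3
G(39) = mex({0, 1, 2, 3, 4, 7}) = 5
G(40) = mex({0, 1, 2, 3, 4, 5, 7}) = 6
G(41) = mex({0, 1, 2, 3, 5, 7}) = 4
G(42) = mex({0, 1, 2, 3, 5, 6, 7}) = 4
G(43) = mex({0, 2, 3, 5, 6}) = 1
G(44) = mex({1, 2, 3, 4, 5, 6}) = 0
G(45) = mex({0, 1, 2, 3, 4, 6, 7}) = 5
G(46) = mex({0, 1, 2, 3, 4, 7}) = 5
Therefore G(46) = 5.

5


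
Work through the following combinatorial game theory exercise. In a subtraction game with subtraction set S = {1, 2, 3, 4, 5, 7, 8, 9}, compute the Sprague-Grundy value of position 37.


The subtraction set is S = {1, 2, 3, 4, 5, 7, 8, 9}.
G(k) = mex{ G(k - s) : s in S, s <= k }. We compute iteratively: G(0) = 0.
G(1) = mex({0}) = 1
G(2) = mex({0, 1}) = 2
G(3) = mex({0, 1, 2}) = 3
G(4) = mex({0, 1, 2, 3}) = 4
G(5) = mex({0, 1, 2, 3, 4}) = 5
G(6) = mex({1, 2, 3, 4, 5}) = 0
G(7) = mex({0, 2, 3, 4, 5}) = 1
G(8) = mex({0, 1, 3, 4, 5}) = 2
G(9) = mex({0, 1, 2, 4, 5}) = 3
G(10) = mex({0, 1, 2, 3, 5}) = 4
G(11) = mex({0, 1, 2, 3, 4}) = 5
G(12) = mex({1, 2, 3, 4, 5}) = 0
G(13) = mex({0, 2, 3, 4, 5}) = 1
G(14) = mex({0, 1, 3, 4, 5}) = 2
Observe that G(6)..G(14) = 0, 1, 2, 3, 4, 5, 0, 1, 2 repeats G(0)..G(8) = 0, 1, 2, 3, 4, 5, 0, 1, 2.
For k >= max(S) = 9, G(k) is determined by the previous 9 values G(k-9)..G(k-1); a window of 9 consecutive values has recurred shifted by 6, so by induction G(k + 6) = G(k) for all k >= 0: the sequence is periodic from the start with period 6.
One period: G(0..5) = 0, 1, 2, 3, 4, 5.
37 mod 6 = 1, so G(37) = G(1) = 1.

1
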